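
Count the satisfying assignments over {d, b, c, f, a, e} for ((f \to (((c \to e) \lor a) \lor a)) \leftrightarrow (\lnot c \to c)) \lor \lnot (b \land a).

Initial set: {(((f \to (((c \to e) \lor a) \lor a)) \leftrightarrow (\lnot c \to c)) \lor \lnot (b \land a))}.
(((f \to (((c \to e) \lor a) \lor a)) \leftrightarrow (\lnot c \to c)) \lor \lnot (b \land a)): β-rule — branch into ((f \to (((c \to e) \lor a) \lor a)) \leftrightarrow (\lnot c \to c))  //  \lnot (b \land a).
  branch 1 (add ((f \to (((c \to e) \lor a) \lor a)) \leftrightarrow (\lnot c \to c))):
    ((f \to (((c \to e) \lor a) \lor a)) \leftrightarrow (\lnot c \to c)): β-rule — branch into (f \to (((c \to e) \lor a) \lor a)), (\lnot c \to c)  //  \lnot (f \to (((c \to e) \lor a) \lor a)), \lnot (\lnot c \to c).
      branch 1.1 (add (f \to (((c \to e) \lor a) \lor a)), (\lnot c \to c)):
        (f \to (((c \to e) \lor a) \lor a)): β-rule — branch into \lnot f  //  (((c \to e) \lor a) \lor a).
          branch 1.1.1 (add \lnot f):
            (\lnot c \to c): β-rule — branch into \lnot \lnot c  //  c.
              branch 1.1.1.1 (add \lnot \lnot c):
                ○ open, literals {c=true, f=false}.
              branch 1.1.1.2 (add c):
                ○ open, literals {c=true, f=false}.
          branch 1.1.2 (add (((c \to e) \lor a) \lor a)):
            (\lnot c \to c): β-rule — branch into \lnot \lnot c  //  c.
              branch 1.1.2.1 (add \lnot \lnot c):
                (((c \to e) \lor a) \lor a): β-rule — branch into ((c \to e) \lor a)  //  a.
                  branch 1.1.2.1.1 (add ((c \to e) \lor a)):
                    ((c \to e) \lor a): β-rule — branch into (c \to e)  //  a.
                      branch 1.1.2.1.1.1 (add (c \to e)):
                        (c \to e): β-rule — branch into \lnot c  //  e.
                          branch 1.1.2.1.1.1.1 (add \lnot c):
                            × closes — contains both c and \lnot c.
                          branch 1.1.2.1.1.1.2 (add e):
                            ○ open, literals {c=true, e=true}.
                      branch 1.1.2.1.1.2 (add a):
                        ○ open, literals {a=true, c=true}.
                  branch 1.1.2.1.2 (add a):
                    ○ open, literals {a=true, c=true}.
              branch 1.1.2.2 (add c):
                (((c \to e) \lor a) \lor a): β-rule — branch into ((c \to e) \lor a)  //  a.
                  branch 1.1.2.2.1 (add ((c \to e) \lor a)):
                    ((c \to e) \lor a): β-rule — branch into (c \to e)  //  a.
                      branch 1.1.2.2.1.1 (add (c \to e)):
                        (c \to e): β-rule — branch into \lnot c  //  e.
                          branch 1.1.2.2.1.1.1 (add \lnot c):
                            × closes — contains both c and \lnot c.
                          branch 1.1.2.2.1.1.2 (add e):
                            ○ open, literals {c=true, e=true}.
                      branch 1.1.2.2.1.2 (add a):
                        ○ open, literals {a=true, c=true}.
                  branch 1.1.2.2.2 (add a):
                    ○ open, literals {a=true, c=true}.
      branch 1.2 (add \lnot (f \to (((c \to e) \lor a) \lor a)), \lnot (\lnot c \to c)):
        \lnot (f \to (((c \to e) \lor a) \lor a)): α-rule — add f, \lnot (((c \to e) \lor a) \lor a).
        \lnot (\lnot c \to c): α-rule — add \lnot c, \lnot c.
        \lnot (((c \to e) \lor a) \lor a): α-rule — add \lnot ((c \to e) \lor a), \lnot a.
        \lnot ((c \to e) \lor a): α-rule — add \lnot (c \to e), \lnot a.
        \lnot (c \to e): α-rule — add c, \lnot e.
        × closes — contains both c and \lnot c.
  branch 2 (add \lnot (b \land a)):
    \lnot (b \land a): β-rule — branch into \lnot b  //  \lnot a.
      branch 2.1 (add \lnot b):
        ○ open, literals {b=false}.
      branch 2.2 (add \lnot a):
        ○ open, literals {a=false}.
3 branches closed, 10 open.
Each open branch fixes some atoms; the unmentioned ones are free. Counting distinct full assignments: branch {c=true, f=false} (d, b, a, e) contributes 16 new; branch {c=true, f=false} (d, b, a, e) contributes 0 new; branch {c=true, e=true} (d, b, f, a) contributes 8 new; branch {a=true, c=true} (d, b, f, e) contributes 4 new; branch {a=true, c=true} (d, b, f, e) contributes 0 new; branch {c=true, e=true} (d, b, f, a) contributes 0 new; branch {a=true, c=true} (d, b, f, e) contributes 0 new; branch {a=true, c=true} (d, b, f, e) contributes 0 new; branch {b=false} (d, c, f, a, e) contributes 18 new; branch {a=false} (d, b, c, f, e) contributes 10 new. Total: 56.

56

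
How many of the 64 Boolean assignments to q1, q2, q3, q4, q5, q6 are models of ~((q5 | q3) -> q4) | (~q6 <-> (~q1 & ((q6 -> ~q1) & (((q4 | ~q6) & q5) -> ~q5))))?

Initial set: {(~((q5 | q3) -> q4) | (~q6 <-> (~q1 & ((q6 -> ~q1) & (((q4 | ~q6) & q5) -> ~q5)))))}.
(~((q5 | q3) -> q4) | (~q6 <-> (~q1 & ((q6 -> ~q1) & (((q4 | ~q6) & q5) -> ~q5))))): β-rule — branch into ~((q5 | q3) -> q4)  //  (~q6 <-> (~q1 & ((q6 -> ~q1) & (((q4 | ~q6) & q5) -> ~q5)))).
  branch 1 (add ~((q5 | q3) -> q4)):
    ~((q5 | q3) -> q4): α-rule — add (q5 | q3), ~q4.
    (q5 | q3): β-rule — branch into q5  //  q3.
      branch 1.1 (add q5):
        ○ open, literals {q4=0, q5=1}.
      branch 1.2 (add q3):
        ○ open, literals {q3=1, q4=0}.
  branch 2 (add (~q6 <-> (~q1 & ((q6 -> ~q1) & (((q4 | ~q6) & q5) -> ~q5))))):
    (~q6 <-> (~q1 & ((q6 -> ~q1) & (((q4 | ~q6) & q5) -> ~q5)))): β-rule — branch into ~q6, (~q1 & ((q6 -> ~q1) & (((q4 | ~q6) & q5) -> ~q5)))  //  ~~q6, ~(~q1 & ((q6 -> ~q1) & (((q4 | ~q6) & q5) -> ~q5))).
      branch 2.1 (add ~q6, (~q1 & ((q6 -> ~q1) & (((q4 | ~q6) & q5) -> ~q5)))):
        (~q1 & ((q6 -> ~q1) & (((q4 | ~q6) & q5) -> ~q5))): α-rule — add ~q1, ((q6 -> ~q1) & (((q4 | ~q6) & q5) -> ~q5)).
        ((q6 -> ~q1) & (((q4 | ~q6) & q5) -> ~q5)): α-rule — add (q6 -> ~q1), (((q4 | ~q6) & q5) -> ~q5).
        (q6 -> ~q1): β-rule — branch into ~q6  //  ~q1.
          branch 2.1.1 (add ~q6):
            (((q4 | ~q6) & q5) -> ~q5): β-rule — branch into ~((q4 | ~q6) & q5)  //  ~q5.
              branch 2.1.1.1 (add ~((q4 | ~q6) & q5)):
                ~((q4 | ~q6) & q5): β-rule — branch into ~(q4 | ~q6)  //  ~q5.
                  branch 2.1.1.1.1 (add ~(q4 | ~q6)):
                    ~(q4 | ~q6): α-rule — add ~q4, ~~q6.
                    × closes — contains both q6 and ~q6.
                  branch 2.1.1.1.2 (add ~q5):
                    ○ open, literals {q1=0, q5=0, q6=0}.
              branch 2.1.1.2 (add ~q5):
                ○ open, literals {q1=0, q5=0, q6=0}.
          branch 2.1.2 (add ~q1):
            (((q4 | ~q6) & q5) -> ~q5): β-rule — branch into ~((q4 | ~q6) & q5)  //  ~q5.
              branch 2.1.2.1 (add ~((q4 | ~q6) & q5)):
                ~((q4 | ~q6) & q5): β-rule — branch into ~(q4 | ~q6)  //  ~q5.
                  branch 2.1.2.1.1 (add ~(q4 | ~q6)):
                    ~(q4 | ~q6): α-rule — add ~q4, ~~q6.
                    × closes — contains both q6 and ~q6.
                  branch 2.1.2.1.2 (add ~q5):
                    ○ open, literals {q1=0, q5=0, q6=0}.
              branch 2.1.2.2 (add ~q5):
                ○ open, literals {q1=0, q5=0, q6=0}.
      branch 2.2 (add ~~q6, ~(~q1 & ((q6 -> ~q1) & (((q4 | ~q6) & q5) -> ~q5)))):
        ~(~q1 & ((q6 -> ~q1) & (((q4 | ~q6) & q5) -> ~q5))): β-rule — branch into ~~q1  //  ~((q6 -> ~q1) & (((q4 | ~q6) & q5) -> ~q5)).
          branch 2.2.1 (add ~~q1):
            ○ open, literals {q1=1, q6=1}.
          branch 2.2.2 (add ~((q6 -> ~q1) & (((q4 | ~q6) & q5) -> ~q5))):
            ~((q6 -> ~q1) & (((q4 | ~q6) & q5) -> ~q5)): β-rule — branch into ~(q6 -> ~q1)  //  ~(((q4 | ~q6) & q5) -> ~q5).
              branch 2.2.2.1 (add ~(q6 -> ~q1)):
                ~(q6 -> ~q1): α-rule — add q6, ~~q1.
                ○ open, literals {q1=1, q6=1}.
              branch 2.2.2.2 (add ~(((q4 | ~q6) & q5) -> ~q5)):
                ~(((q4 | ~q6) & q5) -> ~q5): α-rule — add ((q4 | ~q6) & q5), ~~q5.
                ((q4 | ~q6) & q5): α-rule — add (q4 | ~q6), q5.
                (q4 | ~q6): β-rule — branch into q4  //  ~q6.
                  branch 2.2.2.2.1 (add q4):
                    ○ open, literals {q4=1, q5=1, q6=1}.
                  branch 2.2.2.2.2 (add ~q6):
                    × closes — contains both q6 and ~q6.
3 branches closed, 9 open.
Each open branch fixes some atoms; the unmentioned ones are free. Counting distinct full assignments: branch {q4=0, q5=1} (q1, q2, q3, q6) contributes 16 new; branch {q3=1, q4=0} (q1, q2, q5, q6) contributes 8 new; branch {q1=0, q5=0, q6=0} (q2, q3, q4) contributes 6 new; branch {q1=0, q5=0, q6=0} (q2, q3, q4) contributes 0 new; branch {q1=0, q5=0, q6=0} (q2, q3, q4) contributes 0 new; branch {q1=0, q5=0, q6=0} (q2, q3, q4) contributes 0 new; branch {q1=1, q6=1} (q2, q3, q4, q5) contributes 10 new; branch {q1=1, q6=1} (q2, q3, q4, q5) contributes 0 new; branch {q4=1, q5=1, q6=1} (q1, q2, q3) contributes 4 new. Total: 44.

44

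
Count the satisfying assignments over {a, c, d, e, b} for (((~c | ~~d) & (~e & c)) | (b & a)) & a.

Initial set: {((((~c | ~~d) & (~e & c)) | (b & a)) & a)}.
((((~c | ~~d) & (~e & c)) | (b & a)) & a): α-rule — add (((~c | ~~d) & (~e & c)) | (b & a)), a.
(((~c | ~~d) & (~e & c)) | (b & a)): β-rule — branch into ((~c | ~~d) & (~e & c))  //  (b & a).
  branch 1 (add ((~c | ~~d) & (~e & c))):
    ((~c | ~~d) & (~e & c)): α-rule — add (~c | ~~d), (~e & c).
    (~e & c): α-rule — add ~e, c.
    (~c | ~~d): β-rule — branch into ~c  //  ~~d.
      branch 1.1 (add ~c):
        × closes — contains both c and ~c.
      branch 1.2 (add ~~d):
        ~~d: drop double negation, giving d.
        ○ open, literals {a=true, c=true, d=true, e=false}.
  branch 2 (add (b & a)):
    (b & a): α-rule — add b, a.
    ○ open, literals {a=true, b=true}.
1 branch closed, 2 open.
Each open branch fixes some atoms; the unmentioned ones are free. Counting distinct full assignments: branch {a=true, c=true, d=true, e=false} (b) contributes 2 new; branch {a=true, b=true} (c, d, e) contributes 7 new. Total: 9.

9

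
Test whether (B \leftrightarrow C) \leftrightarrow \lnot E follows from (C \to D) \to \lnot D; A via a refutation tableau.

Initial set: {T ((C \to D) \to \lnot D); T A; F ((B \leftrightarrow C) \leftrightarrow \lnot E)}.
T ((C \to D) \to \lnot D): β-rule — branch into F (C \to D)  //  T \lnot D.
  branch 1 (add F (C \to D)):
    F (C \to D): α-rule — add T C, F D.
    F ((B \leftrightarrow C) \leftrightarrow \lnot E): β-rule — branch into T (B \leftrightarrow C), F \lnot E  //  F (B \leftrightarrow C), T \lnot E.
      branch 1.1 (add T (B \leftrightarrow C), F \lnot E):
        T (B \leftrightarrow C): β-rule — branch into T B, T C  //  F B, F C.
          branch 1.1.1 (add T B, T C):
            ○ open, literals {A=true, B=true, C=true, D=false, E=true}.
          branch 1.1.2 (add F B, F C):
            × closes — contains both C and \lnot C.
      branch 1.2 (add F (B \leftrightarrow C), T \lnot E):
        F (B \leftrightarrow C): β-rule — branch into T B, F C  //  F B, T C.
          branch 1.2.1 (add T B, F C):
            × closes — contains both C and \lnot C.
          branch 1.2.2 (add F B, T C):
            ○ open, literals {A=true, B=false, C=true, D=false, E=false}.
  branch 2 (add T \lnot D):
    F ((B \leftrightarrow C) \leftrightarrow \lnot E): β-rule — branch into T (B \leftrightarrow C), F \lnot E  //  F (B \leftrightarrow C), T \lnot E.
      branch 2.1 (add T (B \leftrightarrow C), F \lnot E):
        T (B \leftrightarrow C): β-rule — branch into T B, T C  //  F B, F C.
          branch 2.1.1 (add T B, T C):
            ○ open, literals {A=true, B=true, C=true, D=false, E=true}.
          branch 2.1.2 (add F B, F C):
            ○ open, literals {A=true, B=false, C=false, D=false, E=true}.
      branch 2.2 (add F (B \leftrightarrow C), T \lnot E):
        F (B \leftrightarrow C): β-rule — branch into T B, F C  //  F B, T C.
          branch 2.2.1 (add T B, F C):
            ○ open, literals {A=true, B=true, C=false, D=false, E=false}.
          branch 2.2.2 (add F B, T C):
            ○ open, literals {A=true, B=false, C=true, D=false, E=false}.
2 branches closed, 6 open.
An open branch gives a countermodel: A=true, B=true, C=true, D=false, E=true (unmentioned atoms arbitrary); the premises hold there but the conclusion fails.

No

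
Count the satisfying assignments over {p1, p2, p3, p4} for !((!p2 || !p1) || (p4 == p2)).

2

Initial set: {T !((!p2 || !p1) || (p4 == p2))}.
T !((!p2 || !p1) || (p4 == p2)): α-rule — add F (!p2 || !p1), F (p4 == p2).
F (!p2 || !p1): α-rule — add F !p2, F !p1.
F (p4 == p2): β-rule — branch into T p4, F p2  //  F p4, T p2.
  branch 1 (add T p4, F p2):
    × closes — contains both p2 and !p2.
  branch 2 (add F p4, T p2):
    ○ open, literals {p1=true, p2=true, p4=false}.
1 branch closed, 1 open.
Each open branch fixes some atoms; the unmentioned ones are free. Counting distinct full assignments: branch {p1=true, p2=true, p4=false} (p3) contributes 2 new. Total: 2.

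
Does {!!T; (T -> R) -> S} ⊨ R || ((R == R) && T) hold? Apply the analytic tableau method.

Yes

Initial set: {T !!T; T ((T -> R) -> S); F (R || ((R == R) && T))}.
T !!T: drop double negation, giving T T.
F (R || ((R == R) && T)): α-rule — add F R, F ((R == R) && T).
T ((T -> R) -> S): β-rule — branch into F (T -> R)  //  T S.
  branch 1 (add F (T -> R)):
    F (T -> R): α-rule — add T T, F R.
    F ((R == R) && T): β-rule — branch into F (R == R)  //  F T.
      branch 1.1 (add F (R == R)):
        F (R == R): β-rule — branch into T R, F R  //  F R, T R.
          branch 1.1.1 (add T R, F R):
            × closes — contains both R and !R.
          branch 1.1.2 (add F R, T R):
            × closes — contains both R and !R.
      branch 1.2 (add F T):
        × closes — contains both T and !T.
  branch 2 (add T S):
    F ((R == R) && T): β-rule — branch into F (R == R)  //  F T.
      branch 2.1 (add F (R == R)):
        F (R == R): β-rule — branch into T R, F R  //  F R, T R.
          branch 2.1.1 (add T R, F R):
            × closes — contains both R and !R.
          branch 2.1.2 (add F R, T R):
            × closes — contains both R and !R.
      branch 2.2 (add F T):
        × closes — contains both T and !T.
All 6 branches close.
Every branch closed, so the premises entail the conclusion.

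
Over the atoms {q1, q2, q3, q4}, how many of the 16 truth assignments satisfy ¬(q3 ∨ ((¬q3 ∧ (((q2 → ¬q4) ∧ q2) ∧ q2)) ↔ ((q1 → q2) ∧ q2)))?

2

Initial set: {¬(q3 ∨ ((¬q3 ∧ (((q2 → ¬q4) ∧ q2) ∧ q2)) ↔ ((q1 → q2) ∧ q2)))}.
¬(q3 ∨ ((¬q3 ∧ (((q2 → ¬q4) ∧ q2) ∧ q2)) ↔ ((q1 → q2) ∧ q2))): α-rule — add ¬q3, ¬((¬q3 ∧ (((q2 → ¬q4) ∧ q2) ∧ q2)) ↔ ((q1 → q2) ∧ q2)).
¬((¬q3 ∧ (((q2 → ¬q4) ∧ q2) ∧ q2)) ↔ ((q1 → q2) ∧ q2)): β-rule — branch into (¬q3 ∧ (((q2 → ¬q4) ∧ q2) ∧ q2)), ¬((q1 → q2) ∧ q2)  //  ¬(¬q3 ∧ (((q2 → ¬q4) ∧ q2) ∧ q2)), ((q1 → q2) ∧ q2).
  branch 1 (add (¬q3 ∧ (((q2 → ¬q4) ∧ q2) ∧ q2)), ¬((q1 → q2) ∧ q2)):
    (¬q3 ∧ (((q2 → ¬q4) ∧ q2) ∧ q2)): α-rule — add ¬q3, (((q2 → ¬q4) ∧ q2) ∧ q2).
    (((q2 → ¬q4) ∧ q2) ∧ q2): α-rule — add ((q2 → ¬q4) ∧ q2), q2.
    ((q2 → ¬q4) ∧ q2): α-rule — add (q2 → ¬q4), q2.
    ¬((q1 → q2) ∧ q2): β-rule — branch into ¬(q1 → q2)  //  ¬q2.
      branch 1.1 (add ¬(q1 → q2)):
        ¬(q1 → q2): α-rule — add q1, ¬q2.
        × closes — contains both q2 and ¬q2.
      branch 1.2 (add ¬q2):
        × closes — contains both q2 and ¬q2.
  branch 2 (add ¬(¬q3 ∧ (((q2 → ¬q4) ∧ q2) ∧ q2)), ((q1 → q2) ∧ q2)):
    ((q1 → q2) ∧ q2): α-rule — add (q1 → q2), q2.
    ¬(¬q3 ∧ (((q2 → ¬q4) ∧ q2) ∧ q2)): β-rule — branch into ¬¬q3  //  ¬(((q2 → ¬q4) ∧ q2) ∧ q2).
      branch 2.1 (add ¬¬q3):
        × closes — contains both q3 and ¬q3.
      branch 2.2 (add ¬(((q2 → ¬q4) ∧ q2) ∧ q2)):
        (q1 → q2): β-rule — branch into ¬q1  //  q2.
          branch 2.2.1 (add ¬q1):
            ¬(((q2 → ¬q4) ∧ q2) ∧ q2): β-rule — branch into ¬((q2 → ¬q4) ∧ q2)  //  ¬q2.
              branch 2.2.1.1 (add ¬((q2 → ¬q4) ∧ q2)):
                ¬((q2 → ¬q4) ∧ q2): β-rule — branch into ¬(q2 → ¬q4)  //  ¬q2.
                  branch 2.2.1.1.1 (add ¬(q2 → ¬q4)):
                    ¬(q2 → ¬q4): α-rule — add q2, ¬¬q4.
                    ○ open, literals {q1=0, q2=1, q3=0, q4=1}.
                  branch 2.2.1.1.2 (add ¬q2):
                    × closes — contains both q2 and ¬q2.
              branch 2.2.1.2 (add ¬q2):
                × closes — contains both q2 and ¬q2.
          branch 2.2.2 (add q2):
            ¬(((q2 → ¬q4) ∧ q2) ∧ q2): β-rule — branch into ¬((q2 → ¬q4) ∧ q2)  //  ¬q2.
              branch 2.2.2.1 (add ¬((q2 → ¬q4) ∧ q2)):
                ¬((q2 → ¬q4) ∧ q2): β-rule — branch into ¬(q2 → ¬q4)  //  ¬q2.
                  branch 2.2.2.1.1 (add ¬(q2 → ¬q4)):
                    ¬(q2 → ¬q4): α-rule — add q2, ¬¬q4.
                    ○ open, literals {q2=1, q3=0, q4=1}.
                  branch 2.2.2.1.2 (add ¬q2):
                    × closes — contains both q2 and ¬q2.
              branch 2.2.2.2 (add ¬q2):
                × closes — contains both q2 and ¬q2.
7 branches closed, 2 open.
Each open branch fixes some atoms; the unmentioned ones are free. Counting distinct full assignments: branch {q1=0, q2=1, q3=0, q4=1} (none free) contributes 1 new; branch {q2=1, q3=0, q4=1} (q1) contributes 1 new. Total: 2.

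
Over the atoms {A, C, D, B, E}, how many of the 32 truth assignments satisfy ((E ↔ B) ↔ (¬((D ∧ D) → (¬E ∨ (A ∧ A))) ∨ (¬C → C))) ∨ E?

Initial set: {(((E ↔ B) ↔ (¬((D ∧ D) → (¬E ∨ (A ∧ A))) ∨ (¬C → C))) ∨ E)}.
(((E ↔ B) ↔ (¬((D ∧ D) → (¬E ∨ (A ∧ A))) ∨ (¬C → C))) ∨ E): β-rule — branch into ((E ↔ B) ↔ (¬((D ∧ D) → (¬E ∨ (A ∧ A))) ∨ (¬C → C)))  //  E.
  branch 1 (add ((E ↔ B) ↔ (¬((D ∧ D) → (¬E ∨ (A ∧ A))) ∨ (¬C → C)))):
    ((E ↔ B) ↔ (¬((D ∧ D) → (¬E ∨ (A ∧ A))) ∨ (¬C → C))): β-rule — branch into (E ↔ B), (¬((D ∧ D) → (¬E ∨ (A ∧ A))) ∨ (¬C → C))  //  ¬(E ↔ B), ¬(¬((D ∧ D) → (¬E ∨ (A ∧ A))) ∨ (¬C → C)).
      branch 1.1 (add (E ↔ B), (¬((D ∧ D) → (¬E ∨ (A ∧ A))) ∨ (¬C → C))):
        (E ↔ B): β-rule — branch into E, B  //  ¬E, ¬B.
          branch 1.1.1 (add E, B):
            (¬((D ∧ D) → (¬E ∨ (A ∧ A))) ∨ (¬C → C)): β-rule — branch into ¬((D ∧ D) → (¬E ∨ (A ∧ A)))  //  (¬C → C).
              branch 1.1.1.1 (add ¬((D ∧ D) → (¬E ∨ (A ∧ A)))):
                ¬((D ∧ D) → (¬E ∨ (A ∧ A))): α-rule — add (D ∧ D), ¬(¬E ∨ (A ∧ A)).
                (D ∧ D): α-rule — add D, D.
                ¬(¬E ∨ (A ∧ A)): α-rule — add ¬¬E, ¬(A ∧ A).
                ¬(A ∧ A): β-rule — branch into ¬A  //  ¬A.
                  branch 1.1.1.1.1 (add ¬A):
                    ○ open, literals {A=false, B=true, D=true, E=true}.
                  branch 1.1.1.1.2 (add ¬A):
                    ○ open, literals {A=false, B=true, D=true, E=true}.
              branch 1.1.1.2 (add (¬C → C)):
                (¬C → C): β-rule — branch into ¬¬C  //  C.
                  branch 1.1.1.2.1 (add ¬¬C):
                    ○ open, literals {B=true, C=true, E=true}.
                  branch 1.1.1.2.2 (add C):
                    ○ open, literals {B=true, C=true, E=true}.
          branch 1.1.2 (add ¬E, ¬B):
            (¬((D ∧ D) → (¬E ∨ (A ∧ A))) ∨ (¬C → C)): β-rule — branch into ¬((D ∧ D) → (¬E ∨ (A ∧ A)))  //  (¬C → C).
              branch 1.1.2.1 (add ¬((D ∧ D) → (¬E ∨ (A ∧ A)))):
                ¬((D ∧ D) → (¬E ∨ (A ∧ A))): α-rule — add (D ∧ D), ¬(¬E ∨ (A ∧ A)).
                (D ∧ D): α-rule — add D, D.
                ¬(¬E ∨ (A ∧ A)): α-rule — add ¬¬E, ¬(A ∧ A).
                × closes — contains both E and ¬E.
              branch 1.1.2.2 (add (¬C → C)):
                (¬C → C): β-rule — branch into ¬¬C  //  C.
                  branch 1.1.2.2.1 (add ¬¬C):
                    ○ open, literals {B=false, C=true, E=false}.
                  branch 1.1.2.2.2 (add C):
                    ○ open, literals {B=false, C=true, E=false}.
      branch 1.2 (add ¬(E ↔ B), ¬(¬((D ∧ D) → (¬E ∨ (A ∧ A))) ∨ (¬C → C))):
        ¬(¬((D ∧ D) → (¬E ∨ (A ∧ A))) ∨ (¬C → C)): α-rule — add ¬¬((D ∧ D) → (¬E ∨ (A ∧ A))), ¬(¬C → C).
        ¬(¬C → C): α-rule — add ¬C, ¬C.
        ¬(E ↔ B): β-rule — branch into E, ¬B  //  ¬E, B.
          branch 1.2.1 (add E, ¬B):
            ¬¬((D ∧ D) → (¬E ∨ (A ∧ A))): β-rule — branch into ¬(D ∧ D)  //  (¬E ∨ (A ∧ A)).
              branch 1.2.1.1 (add ¬(D ∧ D)):
                ¬(D ∧ D): β-rule — branch into ¬D  //  ¬D.
                  branch 1.2.1.1.1 (add ¬D):
                    ○ open, literals {B=false, C=false, D=false, E=true}.
                  branch 1.2.1.1.2 (add ¬D):
                    ○ open, literals {B=false, C=false, D=false, E=true}.
              branch 1.2.1.2 (add (¬E ∨ (A ∧ A))):
                (¬E ∨ (A ∧ A)): β-rule — branch into ¬E  //  (A ∧ A).
                  branch 1.2.1.2.1 (add ¬E):
                    × closes — contains both E and ¬E.
                  branch 1.2.1.2.2 (add (A ∧ A)):
                    (A ∧ A): α-rule — add A, A.
                    ○ open, literals {A=true, B=false, C=false, E=true}.
          branch 1.2.2 (add ¬E, B):
            ¬¬((D ∧ D) → (¬E ∨ (A ∧ A))): β-rule — branch into ¬(D ∧ D)  //  (¬E ∨ (A ∧ A)).
              branch 1.2.2.1 (add ¬(D ∧ D)):
                ¬(D ∧ D): β-rule — branch into ¬D  //  ¬D.
                  branch 1.2.2.1.1 (add ¬D):
                    ○ open, literals {B=true, C=false, D=false, E=false}.
                  branch 1.2.2.1.2 (add ¬D):
                    ○ open, literals {B=true, C=false, D=false, E=false}.
              branch 1.2.2.2 (add (¬E ∨ (A ∧ A))):
                (¬E ∨ (A ∧ A)): β-rule — branch into ¬E  //  (A ∧ A).
                  branch 1.2.2.2.1 (add ¬E):
                    ○ open, literals {B=true, C=false, E=false}.
                  branch 1.2.2.2.2 (add (A ∧ A)):
                    (A ∧ A): α-rule — add A, A.
                    ○ open, literals {A=true, B=true, C=false, E=false}.
  branch 2 (add E):
    ○ open, literals {E=true}.
2 branches closed, 14 open.
Each open branch fixes some atoms; the unmentioned ones are free. Counting distinct full assignments: branch {A=false, B=true, D=true, E=true} (C) contributes 2 new; branch {A=false, B=true, D=true, E=true} (C) contributes 0 new; branch {B=true, C=true, E=true} (A, D) contributes 3 new; branch {B=true, C=true, E=true} (A, D) contributes 0 new; branch {B=false, C=true, E=false} (A, D) contributes 4 new; branch {B=false, C=true, E=false} (A, D) contributes 0 new; branch {B=false, C=false, D=false, E=true} (A) contributes 2 new; branch {B=false, C=false, D=false, E=true} (A) contributes 0 new; branch {A=true, B=false, C=false, E=true} (D) contributes 1 new; branch {B=true, C=false, D=false, E=false} (A) contributes 2 new; branch {B=true, C=false, D=false, E=false} (A) contributes 0 new; branch {B=true, C=false, E=false} (A, D) contributes 2 new; branch {A=true, B=true, C=false, E=false} (D) contributes 0 new; branch {E=true} (A, C, D, B) contributes 8 new. Total: 24.

24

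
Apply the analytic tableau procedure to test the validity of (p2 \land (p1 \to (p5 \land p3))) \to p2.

Assume the negation and expand:
Initial set: {\lnot ((p2 \land (p1 \to (p5 \land p3))) \to p2)}.
\lnot ((p2 \land (p1 \to (p5 \land p3))) \to p2): α-rule — add (p2 \land (p1 \to (p5 \land p3))), \lnot p2.
(p2 \land (p1 \to (p5 \land p3))): α-rule — add p2, (p1 \to (p5 \land p3)).
× closes — contains both p2 and \lnot p2.
All 1 branch closes.
Every branch closed, so the negation is unsatisfiable and the formula is valid.

Valid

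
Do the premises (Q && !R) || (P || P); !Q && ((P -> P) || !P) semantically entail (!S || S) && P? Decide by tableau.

Initial set: {((Q && !R) || (P || P)); (!Q && ((P -> P) || !P)); !((!S || S) && P)}.
(!Q && ((P -> P) || !P)): α-rule — add !Q, ((P -> P) || !P).
((Q && !R) || (P || P)): β-rule — branch into (Q && !R)  //  (P || P).
  branch 1 (add (Q && !R)):
    (Q && !R): α-rule — add Q, !R.
    × closes — contains both Q and !Q.
  branch 2 (add (P || P)):
    !((!S || S) && P): β-rule — branch into !(!S || S)  //  !P.
      branch 2.1 (add !(!S || S)):
        !(!S || S): α-rule — add !!S, !S.
        × closes — contains both S and !S.
      branch 2.2 (add !P):
        ((P -> P) || !P): β-rule — branch into (P -> P)  //  !P.
          branch 2.2.1 (add (P -> P)):
            (P || P): β-rule — branch into P  //  P.
              branch 2.2.1.1 (add P):
                × closes — contains both P and !P.
              branch 2.2.1.2 (add P):
                × closes — contains both P and !P.
          branch 2.2.2 (add !P):
            (P || P): β-rule — branch into P  //  P.
              branch 2.2.2.1 (add P):
                × closes — contains both P and !P.
              branch 2.2.2.2 (add P):
                × closes — contains both P and !P.
All 6 branches close.
Every branch closed, so the premises entail the conclusion.

Yes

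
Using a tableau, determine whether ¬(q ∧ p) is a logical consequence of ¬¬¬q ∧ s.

Yes

Initial set: {(¬¬¬q ∧ s); ¬¬(q ∧ p)}.
(¬¬¬q ∧ s): α-rule — add ¬¬¬q, s.
¬¬(q ∧ p): α-rule — add q, p.
¬¬¬q: drop double negation, giving ¬q.
× closes — contains both q and ¬q.
All 1 branch closes.
Every branch closed, so the premises entail the conclusion.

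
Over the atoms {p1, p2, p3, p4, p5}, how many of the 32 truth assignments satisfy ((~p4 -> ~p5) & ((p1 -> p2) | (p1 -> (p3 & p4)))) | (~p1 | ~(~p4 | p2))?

Initial set: {(((~p4 -> ~p5) & ((p1 -> p2) | (p1 -> (p3 & p4)))) | (~p1 | ~(~p4 | p2)))}.
(((~p4 -> ~p5) & ((p1 -> p2) | (p1 -> (p3 & p4)))) | (~p1 | ~(~p4 | p2))): β-rule — branch into ((~p4 -> ~p5) & ((p1 -> p2) | (p1 -> (p3 & p4))))  //  (~p1 | ~(~p4 | p2)).
  branch 1 (add ((~p4 -> ~p5) & ((p1 -> p2) | (p1 -> (p3 & p4))))):
    ((~p4 -> ~p5) & ((p1 -> p2) | (p1 -> (p3 & p4)))): α-rule — add (~p4 -> ~p5), ((p1 -> p2) | (p1 -> (p3 & p4))).
    (~p4 -> ~p5): β-rule — branch into ~~p4  //  ~p5.
      branch 1.1 (add ~~p4):
        ((p1 -> p2) | (p1 -> (p3 & p4))): β-rule — branch into (p1 -> p2)  //  (p1 -> (p3 & p4)).
          branch 1.1.1 (add (p1 -> p2)):
            (p1 -> p2): β-rule — branch into ~p1  //  p2.
              branch 1.1.1.1 (add ~p1):
                ○ open, literals {p1=F, p4=T}.
              branch 1.1.1.2 (add p2):
                ○ open, literals {p2=T, p4=T}.
          branch 1.1.2 (add (p1 -> (p3 & p4))):
            (p1 -> (p3 & p4)): β-rule — branch into ~p1  //  (p3 & p4).
              branch 1.1.2.1 (add ~p1):
                ○ open, literals {p1=F, p4=T}.
              branch 1.1.2.2 (add (p3 & p4)):
                (p3 & p4): α-rule — add p3, p4.
                ○ open, literals {p3=T, p4=T}.
      branch 1.2 (add ~p5):
        ((p1 -> p2) | (p1 -> (p3 & p4))): β-rule — branch into (p1 -> p2)  //  (p1 -> (p3 & p4)).
          branch 1.2.1 (add (p1 -> p2)):
            (p1 -> p2): β-rule — branch into ~p1  //  p2.
              branch 1.2.1.1 (add ~p1):
                ○ open, literals {p1=F, p5=F}.
              branch 1.2.1.2 (add p2):
                ○ open, literals {p2=T, p5=F}.
          branch 1.2.2 (add (p1 -> (p3 & p4))):
            (p1 -> (p3 & p4)): β-rule — branch into ~p1  //  (p3 & p4).
              branch 1.2.2.1 (add ~p1):
                ○ open, literals {p1=F, p5=F}.
              branch 1.2.2.2 (add (p3 & p4)):
                (p3 & p4): α-rule — add p3, p4.
                ○ open, literals {p3=T, p4=T, p5=F}.
  branch 2 (add (~p1 | ~(~p4 | p2))):
    (~p1 | ~(~p4 | p2)): β-rule — branch into ~p1  //  ~(~p4 | p2).
      branch 2.1 (add ~p1):
        ○ open, literals {p1=F}.
      branch 2.2 (add ~(~p4 | p2)):
        ~(~p4 | p2): α-rule — add ~~p4, ~p2.
        ○ open, literals {p2=F, p4=T}.
0 branches closed, 10 open.
Each open branch fixes some atoms; the unmentioned ones are free. Counting distinct full assignments: branch {p1=F, p4=T} (p2, p3, p5) contributes 8 new; branch {p2=T, p4=T} (p1, p3, p5) contributes 4 new; branch {p1=F, p4=T} (p2, p3, p5) contributes 0 new; branch {p3=T, p4=T} (p1, p2, p5) contributes 2 new; branch {p1=F, p5=F} (p2, p3, p4) contributes 4 new; branch {p2=T, p5=F} (p1, p3, p4) contributes 2 new; branch {p1=F, p5=F} (p2, p3, p4) contributes 0 new; branch {p3=T, p4=T, p5=F} (p1, p2) contributes 0 new; branch {p1=F} (p2, p3, p4, p5) contributes 4 new; branch {p2=F, p4=T} (p1, p3, p5) contributes 2 new. Total: 26.

26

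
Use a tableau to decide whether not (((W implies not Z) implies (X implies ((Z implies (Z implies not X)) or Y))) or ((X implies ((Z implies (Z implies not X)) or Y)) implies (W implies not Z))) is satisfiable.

Initial set: {not (((W implies not Z) implies (X implies ((Z implies (Z implies not X)) or Y))) or ((X implies ((Z implies (Z implies not X)) or Y)) implies (W implies not Z)))}.
not (((W implies not Z) implies (X implies ((Z implies (Z implies not X)) or Y))) or ((X implies ((Z implies (Z implies not X)) or Y)) implies (W implies not Z))): α-rule — add not ((W implies not Z) implies (X implies ((Z implies (Z implies not X)) or Y))), not ((X implies ((Z implies (Z implies not X)) or Y)) implies (W implies not Z)).
not ((W implies not Z) implies (X implies ((Z implies (Z implies not X)) or Y))): α-rule — add (W implies not Z), not (X implies ((Z implies (Z implies not X)) or Y)).
not ((X implies ((Z implies (Z implies not X)) or Y)) implies (W implies not Z)): α-rule — add (X implies ((Z implies (Z implies not X)) or Y)), not (W implies not Z).
not (X implies ((Z implies (Z implies not X)) or Y)): α-rule — add X, not ((Z implies (Z implies not X)) or Y).
not (W implies not Z): α-rule — add W, not not Z.
not ((Z implies (Z implies not X)) or Y): α-rule — add not (Z implies (Z implies not X)), not Y.
not (Z implies (Z implies not X)): α-rule — add Z, not (Z implies not X).
not (Z implies not X): α-rule — add Z, not not X.
(W implies not Z): β-rule — branch into not W  //  not Z.
  branch 1 (add not W):
    × closes — contains both W and not W.
  branch 2 (add not Z):
    × closes — contains both Z and not Z.
All 2 branches close.
Every branch closed; the formula is unsatisfiable.

Unsatisfiable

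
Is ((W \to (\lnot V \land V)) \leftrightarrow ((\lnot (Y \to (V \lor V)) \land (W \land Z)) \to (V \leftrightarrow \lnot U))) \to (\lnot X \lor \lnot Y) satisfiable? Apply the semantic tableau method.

Initial set: {(((W \to (\lnot V \land V)) \leftrightarrow ((\lnot (Y \to (V \lor V)) \land (W \land Z)) \to (V \leftrightarrow \lnot U))) \to (\lnot X \lor \lnot Y))}.
(((W \to (\lnot V \land V)) \leftrightarrow ((\lnot (Y \to (V \lor V)) \land (W \land Z)) \to (V \leftrightarrow \lnot U))) \to (\lnot X \lor \lnot Y)): β-rule — branch into \lnot ((W \to (\lnot V \land V)) \leftrightarrow ((\lnot (Y \to (V \lor V)) \land (W \land Z)) \to (V \leftrightarrow \lnot U)))  //  (\lnot X \lor \lnot Y).
  branch 1 (add \lnot ((W \to (\lnot V \land V)) \leftrightarrow ((\lnot (Y \to (V \lor V)) \land (W \land Z)) \to (V \leftrightarrow \lnot U)))):
    \lnot ((W \to (\lnot V \land V)) \leftrightarrow ((\lnot (Y \to (V \lor V)) \land (W \land Z)) \to (V \leftrightarrow \lnot U))): β-rule — branch into (W \to (\lnot V \land V)), \lnot ((\lnot (Y \to (V \lor V)) \land (W \land Z)) \to (V \leftrightarrow \lnot U))  //  \lnot (W \to (\lnot V \land V)), ((\lnot (Y \to (V \lor V)) \land (W \land Z)) \to (V \leftrightarrow \lnot U)).
      branch 1.1 (add (W \to (\lnot V \land V)), \lnot ((\lnot (Y \to (V \lor V)) \land (W \land Z)) \to (V \leftrightarrow \lnot U))):
        \lnot ((\lnot (Y \to (V \lor V)) \land (W \land Z)) \to (V \leftrightarrow \lnot U)): α-rule — add (\lnot (Y \to (V \lor V)) \land (W \land Z)), \lnot (V \leftrightarrow \lnot U).
        (\lnot (Y \to (V \lor V)) \land (W \land Z)): α-rule — add \lnot (Y \to (V \lor V)), (W \land Z).
        \lnot (Y \to (V \lor V)): α-rule — add Y, \lnot (V \lor V).
        (W \land Z): α-rule — add W, Z.
        \lnot (V \lor V): α-rule — add \lnot V, \lnot V.
        (W \to (\lnot V \land V)): β-rule — branch into \lnot W  //  (\lnot V \land V).
          branch 1.1.1 (add \lnot W):
            × closes — contains both W and \lnot W.
          branch 1.1.2 (add (\lnot V \land V)):
            (\lnot V \land V): α-rule — add \lnot V, V.
            × closes — contains both V and \lnot V.
      branch 1.2 (add \lnot (W \to (\lnot V \land V)), ((\lnot (Y \to (V \lor V)) \land (W \land Z)) \to (V \leftrightarrow \lnot U))):
        \lnot (W \to (\lnot V \land V)): α-rule — add W, \lnot (\lnot V \land V).
        ((\lnot (Y \to (V \lor V)) \land (W \land Z)) \to (V \leftrightarrow \lnot U)): β-rule — branch into \lnot (\lnot (Y \to (V \lor V)) \land (W \land Z))  //  (V \leftrightarrow \lnot U).
          branch 1.2.1 (add \lnot (\lnot (Y \to (V \lor V)) \land (W \land Z))):
            \lnot (\lnot V \land V): β-rule — branch into \lnot \lnot V  //  \lnot V.
              branch 1.2.1.1 (add \lnot \lnot V):
                \lnot (\lnot (Y \to (V \lor V)) \land (W \land Z)): β-rule — branch into \lnot \lnot (Y \to (V \lor V))  //  \lnot (W \land Z).
                  branch 1.2.1.1.1 (add \lnot \lnot (Y \to (V \lor V))):
                    \lnot \lnot (Y \to (V \lor V)): β-rule — branch into \lnot Y  //  (V \lor V).
                      branch 1.2.1.1.1.1 (add \lnot Y):
                        ○ open, literals {V=T, W=T, Y=F}.
                      branch 1.2.1.1.1.2 (add (V \lor V)):
                        (V \lor V): β-rule — branch into V  //  V.
                          branch 1.2.1.1.1.2.1 (add V):
                            ○ open, literals {V=T, W=T}.
                          branch 1.2.1.1.1.2.2 (add V):
                            ○ open, literals {V=T, W=T}.
                  branch 1.2.1.1.2 (add \lnot (W \land Z)):
                    \lnot (W \land Z): β-rule — branch into \lnot W  //  \lnot Z.
                      branch 1.2.1.1.2.1 (add \lnot W):
                        × closes — contains both W and \lnot W.
                      branch 1.2.1.1.2.2 (add \lnot Z):
                        ○ open, literals {V=T, W=T, Z=F}.
              branch 1.2.1.2 (add \lnot V):
                \lnot (\lnot (Y \to (V \lor V)) \land (W \land Z)): β-rule — branch into \lnot \lnot (Y \to (V \lor V))  //  \lnot (W \land Z).
                  branch 1.2.1.2.1 (add \lnot \lnot (Y \to (V \lor V))):
                    \lnot \lnot (Y \to (V \lor V)): β-rule — branch into \lnot Y  //  (V \lor V).
                      branch 1.2.1.2.1.1 (add \lnot Y):
                        ○ open, literals {V=F, W=T, Y=F}.
                      branch 1.2.1.2.1.2 (add (V \lor V)):
                        (V \lor V): β-rule — branch into V  //  V.
                          branch 1.2.1.2.1.2.1 (add V):
                            × closes — contains both V and \lnot V.
                          branch 1.2.1.2.1.2.2 (add V):
                            × closes — contains both V and \lnot V.
                  branch 1.2.1.2.2 (add \lnot (W \land Z)):
                    \lnot (W \land Z): β-rule — branch into \lnot W  //  \lnot Z.
                      branch 1.2.1.2.2.1 (add \lnot W):
                        × closes — contains both W and \lnot W.
                      branch 1.2.1.2.2.2 (add \lnot Z):
                        ○ open, literals {V=F, W=T, Z=F}.
          branch 1.2.2 (add (V \leftrightarrow \lnot U)):
            \lnot (\lnot V \land V): β-rule — branch into \lnot \lnot V  //  \lnot V.
              branch 1.2.2.1 (add \lnot \lnot V):
                (V \leftrightarrow \lnot U): β-rule — branch into V, \lnot U  //  \lnot V, \lnot \lnot U.
                  branch 1.2.2.1.1 (add V, \lnot U):
                    ○ open, literals {U=F, V=T, W=T}.
                  branch 1.2.2.1.2 (add \lnot V, \lnot \lnot U):
                    × closes — contains both V and \lnot V.
              branch 1.2.2.2 (add \lnot V):
                (V \leftrightarrow \lnot U): β-rule — branch into V, \lnot U  //  \lnot V, \lnot \lnot U.
                  branch 1.2.2.2.1 (add V, \lnot U):
                    × closes — contains both V and \lnot V.
                  branch 1.2.2.2.2 (add \lnot V, \lnot \lnot U):
                    ○ open, literals {U=T, V=F, W=T}.
  branch 2 (add (\lnot X \lor \lnot Y)):
    (\lnot X \lor \lnot Y): β-rule — branch into \lnot X  //  \lnot Y.
      branch 2.1 (add \lnot X):
        ○ open, literals {X=F}.
      branch 2.2 (add \lnot Y):
        ○ open, literals {Y=F}.
8 branches closed, 10 open.
An open branch gives a satisfying assignment: V=T, W=T, Y=F.

Satisfiable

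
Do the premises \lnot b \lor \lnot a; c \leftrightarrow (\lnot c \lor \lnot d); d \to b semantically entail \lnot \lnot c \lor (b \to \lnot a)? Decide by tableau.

Yes

Initial set: {(\lnot b \lor \lnot a); (c \leftrightarrow (\lnot c \lor \lnot d)); (d \to b); \lnot (\lnot \lnot c \lor (b \to \lnot a))}.
\lnot (\lnot \lnot c \lor (b \to \lnot a)): α-rule — add \lnot \lnot \lnot c, \lnot (b \to \lnot a).
\lnot \lnot \lnot c: drop double negation, giving \lnot c.
\lnot (b \to \lnot a): α-rule — add b, \lnot \lnot a.
(\lnot b \lor \lnot a): β-rule — branch into \lnot b  //  \lnot a.
  branch 1 (add \lnot b):
    × closes — contains both b and \lnot b.
  branch 2 (add \lnot a):
    × closes — contains both a and \lnot a.
All 2 branches close.
Every branch closed, so the premises entail the conclusion.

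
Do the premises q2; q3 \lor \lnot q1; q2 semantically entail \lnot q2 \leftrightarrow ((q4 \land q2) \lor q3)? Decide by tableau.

Initial set: {q2; (q3 \lor \lnot q1); q2; \lnot (\lnot q2 \leftrightarrow ((q4 \land q2) \lor q3))}.
(q3 \lor \lnot q1): β-rule — branch into q3  //  \lnot q1.
  branch 1 (add q3):
    \lnot (\lnot q2 \leftrightarrow ((q4 \land q2) \lor q3)): β-rule — branch into \lnot q2, \lnot ((q4 \land q2) \lor q3)  //  \lnot \lnot q2, ((q4 \land q2) \lor q3).
      branch 1.1 (add \lnot q2, \lnot ((q4 \land q2) \lor q3)):
        × closes — contains both q2 and \lnot q2.
      branch 1.2 (add \lnot \lnot q2, ((q4 \land q2) \lor q3)):
        ((q4 \land q2) \lor q3): β-rule — branch into (q4 \land q2)  //  q3.
          branch 1.2.1 (add (q4 \land q2)):
            (q4 \land q2): α-rule — add q4, q2.
            ○ open, literals {q2=true, q3=true, q4=true}.
          branch 1.2.2 (add q3):
            ○ open, literals {q2=true, q3=true}.
  branch 2 (add \lnot q1):
    \lnot (\lnot q2 \leftrightarrow ((q4 \land q2) \lor q3)): β-rule — branch into \lnot q2, \lnot ((q4 \land q2) \lor q3)  //  \lnot \lnot q2, ((q4 \land q2) \lor q3).
      branch 2.1 (add \lnot q2, \lnot ((q4 \land q2) \lor q3)):
        × closes — contains both q2 and \lnot q2.
      branch 2.2 (add \lnot \lnot q2, ((q4 \land q2) \lor q3)):
        ((q4 \land q2) \lor q3): β-rule — branch into (q4 \land q2)  //  q3.
          branch 2.2.1 (add (q4 \land q2)):
            (q4 \land q2): α-rule — add q4, q2.
            ○ open, literals {q1=false, q2=true, q4=true}.
          branch 2.2.2 (add q3):
            ○ open, literals {q1=false, q2=true, q3=true}.
2 branches closed, 4 open.
An open branch gives a countermodel: q2=true, q3=true, q4=true (unmentioned atoms arbitrary); the premises hold there but the conclusion fails.

No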